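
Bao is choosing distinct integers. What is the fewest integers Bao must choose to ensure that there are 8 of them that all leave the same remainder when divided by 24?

The 24 residue classes mod 24 are the pigeonholes.
With 168 integers one could put 7 in each residue class and have no class reach 8.
The 169th integer pushes some class to 8, so 24·7 + 1 = 169.

169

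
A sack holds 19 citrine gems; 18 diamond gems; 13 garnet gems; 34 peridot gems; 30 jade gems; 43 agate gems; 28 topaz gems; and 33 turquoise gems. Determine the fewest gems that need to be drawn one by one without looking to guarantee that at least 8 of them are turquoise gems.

In the worst case for collecting turquoise gems, every non-turquoise gem comes out first.
There are 19 + 18 + 13 + 34 + 30 + 43 + 28 = 185 non-turquoise gems altogether.
After those, each further gem must be turquoise, so 185 + 8 = 193 draws guarantee 8 turquoise gems.

193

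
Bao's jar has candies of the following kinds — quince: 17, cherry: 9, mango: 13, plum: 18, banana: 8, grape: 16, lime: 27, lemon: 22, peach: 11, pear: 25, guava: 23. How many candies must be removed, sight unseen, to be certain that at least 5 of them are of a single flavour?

By pigeonhole, put each drawn candy into a box by flavour. The largest draw with every box below 5 takes min(count, 4) from each flavour.
Σ min(cᵢ, 4) = 4 + 4 + 4 + 4 + 4 + 4 + 4 + 4 + 4 + 4 + 4 = 44.
Draw number 44 + 1 = 45 must push one box to 5.

45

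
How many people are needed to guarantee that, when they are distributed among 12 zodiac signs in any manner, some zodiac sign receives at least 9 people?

With 96 people one could put exactly 8 in each of the 12 zodiac signs, and no zodiac sign would reach 9.
By pigeonhole, one more person must land in a zodiac sign that already has 8, giving it 9.
So 12 × 8 + 1 = 97 people are required.

97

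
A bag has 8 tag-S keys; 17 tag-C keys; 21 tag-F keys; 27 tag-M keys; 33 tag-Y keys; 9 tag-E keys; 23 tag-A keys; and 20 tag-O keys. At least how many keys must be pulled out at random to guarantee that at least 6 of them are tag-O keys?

144

In the worst case for collecting tag-O keys, every non-tag-O key comes out first.
There are 8 + 17 + 21 + 27 + 33 + 9 + 23 = 138 non-tag-O keys altogether.
After those, each further key must be tag-O, so 138 + 6 = 144 draws guarantee 6 tag-O keys.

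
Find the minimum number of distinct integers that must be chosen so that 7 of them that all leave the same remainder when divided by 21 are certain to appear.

127

By the pigeonhole principle, the 21 residue classes mod 21 are the pigeonholes.
With 126 integers one could put 6 in each residue class and have no class reach 7.
The 127th integer pushes some class to 7, so 21·6 + 1 = 127.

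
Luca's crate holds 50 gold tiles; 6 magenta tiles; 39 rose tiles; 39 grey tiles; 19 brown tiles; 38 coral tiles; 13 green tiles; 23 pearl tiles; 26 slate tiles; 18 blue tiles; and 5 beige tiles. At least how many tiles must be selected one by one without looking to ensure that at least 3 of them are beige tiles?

In the worst case for collecting beige tiles, every non-beige tile comes out first.
There are 50 + 6 + 39 + 39 + 19 + 38 + 13 + 23 + 26 + 18 = 271 non-beige tiles altogether.
After those, each further tile must be beige, so 271 + 3 = 274 draws guarantee 3 beige tiles.

274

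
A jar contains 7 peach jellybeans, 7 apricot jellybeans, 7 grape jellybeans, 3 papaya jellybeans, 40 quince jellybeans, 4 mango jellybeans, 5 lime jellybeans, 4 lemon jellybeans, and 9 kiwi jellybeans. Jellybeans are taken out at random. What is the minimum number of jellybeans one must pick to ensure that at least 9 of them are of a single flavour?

54

An adversary could hand out at most 8 jellybeans per flavour (7 flavours run out sooner): 7 + 7 + 7 + 3 + 8 + 4 + 5 + 4 + 8 = 53 jellybeans and still no flavour has 9.
Pigeonhole: one more jellybean lands in a flavour already at 8, so 54 draws are enough and 53 are not.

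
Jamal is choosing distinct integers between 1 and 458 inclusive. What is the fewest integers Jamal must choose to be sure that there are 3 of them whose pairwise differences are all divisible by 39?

Integers whose pairwise differences are multiples of 39 are exactly those sharing a remainder mod 39. Pigeonhole: the 39 residue classes mod 39 are the pigeonholes.
With 78 integers one could put 2 in each residue class and have no class reach 3.
The 79th integer pushes some class to 3, so 39·2 + 1 = 79.

79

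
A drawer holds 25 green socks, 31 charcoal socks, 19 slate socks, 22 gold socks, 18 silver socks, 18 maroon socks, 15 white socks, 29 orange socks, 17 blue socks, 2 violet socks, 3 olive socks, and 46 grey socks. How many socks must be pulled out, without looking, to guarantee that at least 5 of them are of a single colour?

46

By the pigeonhole principle, put each drawn sock into a box by colour. The largest draw with every box below 5 takes min(count, 4) from each colour; colours with fewer than 4 contribute all they have.
Σ min(cᵢ, 4) = 4 + 4 + 4 + 4 + 4 + 4 + 4 + 4 + 4 + 2 + 3 + 4 = 45.
Draw number 45 + 1 = 46 must push one box to 5.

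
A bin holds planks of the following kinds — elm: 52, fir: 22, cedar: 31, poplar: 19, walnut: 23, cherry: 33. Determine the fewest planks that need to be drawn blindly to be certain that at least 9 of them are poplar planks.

In the worst case for collecting poplar planks, every non-poplar plank comes out first.
There are 52 + 22 + 31 + 23 + 33 = 161 non-poplar planks altogether.
After those, each further plank must be poplar, so 161 + 9 = 170 draws guarantee 9 poplar planks.

170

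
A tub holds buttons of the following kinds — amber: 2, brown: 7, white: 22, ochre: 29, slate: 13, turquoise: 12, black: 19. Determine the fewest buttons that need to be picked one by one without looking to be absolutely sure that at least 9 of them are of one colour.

By pigeonhole, the 7 colours are the holes; the buttons drawn are the pigeons.
To avoid 9 of any one colour, the worst case takes at most 8 of each colour, or every button of a colour that has fewer than 8.
That gives 2 + 7 + 8 + 8 + 8 + 8 + 8 = 49 buttons with no colour reaching 9.
The next button forces some colour to 9, so 49 + 1 = 50.

50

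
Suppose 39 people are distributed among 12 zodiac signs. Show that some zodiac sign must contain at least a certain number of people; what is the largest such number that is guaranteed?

4

Pigeonhole: the 12 zodiac signs are the holes and the 39 people are the pigeons.
If every zodiac sign held at most 3 people, the total would be at most 12 × 3 = 36, which is less than 39.
So some zodiac sign holds at least ⌈39/12⌉ = 4 people.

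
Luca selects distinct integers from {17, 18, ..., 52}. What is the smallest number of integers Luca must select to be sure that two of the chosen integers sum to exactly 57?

Two chosen integers sum to 57 exactly when both halves of some pair {x, 57−x} with 17 ≤ x ≤ 57−x ≤ 40 are chosen — 12 such pairs.
The remaining 12 elements (those with no distinct partner in range) can never complete a 57-sum, so the worst case takes all of them and one from each pair: 12 + 12 = 24.
By pigeonhole, the 25th integer has to be the second member of some pair, so 24 + 1 = 25.

25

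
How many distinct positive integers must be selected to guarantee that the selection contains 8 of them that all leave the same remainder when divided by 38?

267

The 38 residue classes mod 38 are the pigeonholes.
With 266 integers one could put 7 in each residue class and have no class reach 8.
The 267th integer pushes some class to 8, so 38·7 + 1 = 267.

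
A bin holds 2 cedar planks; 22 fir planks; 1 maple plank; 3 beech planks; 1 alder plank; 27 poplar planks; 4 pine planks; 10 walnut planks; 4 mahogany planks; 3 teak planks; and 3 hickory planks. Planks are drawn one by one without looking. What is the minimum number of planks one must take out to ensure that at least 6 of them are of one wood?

37

An adversary could hand out at most 5 planks per wood (8 woods run out sooner): 2 + 5 + 1 + 3 + 1 + 5 + 4 + 5 + 4 + 3 + 3 = 36 planks and still no wood has 6.
One more plank lands in a wood already at 5, so 37 draws are enough and 36 are not.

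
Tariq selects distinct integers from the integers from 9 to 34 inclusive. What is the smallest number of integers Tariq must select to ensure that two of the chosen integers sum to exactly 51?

Two chosen integers sum to 51 exactly when both halves of some pair {x, 51−x} with 17 ≤ x ≤ 51−x ≤ 34 are chosen — 9 such pairs.
The remaining 8 elements (those with no distinct partner in range) can never complete a 51-sum, so the worst case takes all of them and one from each pair: 8 + 9 = 17.
The 18th integer has to be the second member of some pair, so 17 + 1 = 18.

18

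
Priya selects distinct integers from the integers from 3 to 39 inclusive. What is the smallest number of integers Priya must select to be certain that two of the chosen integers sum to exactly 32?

25

A set avoiding the sum 32 can contain at most one of each pair {x, 32−x}, plus the 11 elements whose complement lies outside the range or equal to its own complement.
The integers 16, …, 39 (24 of them) are such a set: any two sum to at least 16+17 = 33 > 32.
By the pigeonhole principle, any 25th integer completes one of the 13 pairs, so 25 choices force a sum of 32.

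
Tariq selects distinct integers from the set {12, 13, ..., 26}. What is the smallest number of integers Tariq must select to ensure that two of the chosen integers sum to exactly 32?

12

A set avoiding the sum 32 can contain at most one of each pair {x, 32−x}, plus the 7 elements whose complement lies outside the range or equal to its own complement.
The integers 16, …, 26 (11 of them) are such a set: any two sum to at least 16+17 = 33 > 32.
Pigeonhole: any 12th integer completes one of the 4 pairs, so 12 choices force a sum of 32.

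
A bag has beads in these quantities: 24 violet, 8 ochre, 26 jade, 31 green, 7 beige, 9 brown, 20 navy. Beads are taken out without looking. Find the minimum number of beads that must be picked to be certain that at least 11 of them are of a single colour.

65

An adversary could hand out at most 10 beads per colour (ochre, beige, brown run out sooner): 10 + 8 + 10 + 10 + 7 + 9 + 10 = 64 beads and still no colour has 11.
By pigeonhole, one more bead lands in a colour already at 10, so 65 draws are enough and 64 are not.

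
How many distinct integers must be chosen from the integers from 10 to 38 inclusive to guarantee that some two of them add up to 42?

19

A set avoiding the sum 42 can contain at most one of each pair {x, 42−x}, plus the 7 elements whose complement lies outside the range or equal to its own complement.
The integers 21, …, 38 (18 of them) are such a set: any two sum to at least 21+22 = 43 > 42.
Pigeonhole: any 19th integer completes one of the 11 pairs, so 19 choices force a sum of 42.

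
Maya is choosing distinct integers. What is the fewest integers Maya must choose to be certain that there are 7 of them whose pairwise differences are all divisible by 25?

151

Integers whose pairwise differences are multiples of 25 are exactly those sharing a remainder mod 25. The 25 residue classes mod 25 are the pigeonholes.
With 150 integers one could put 6 in each residue class and have no class reach 7.
The 151st integer pushes some class to 7, so 25·6 + 1 = 151.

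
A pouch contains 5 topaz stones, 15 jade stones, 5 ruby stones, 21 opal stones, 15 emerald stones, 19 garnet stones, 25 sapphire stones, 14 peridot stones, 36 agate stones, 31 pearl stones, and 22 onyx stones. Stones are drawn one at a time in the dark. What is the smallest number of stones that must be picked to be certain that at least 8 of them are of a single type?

74

Pigeonhole: the 11 types are the holes; the stones drawn are the pigeons.
To avoid 8 of any one type, the worst case takes at most 7 of each type, or every stone of a type that has fewer than 7.
That gives 5 + 7 + 5 + 7 + 7 + 7 + 7 + 7 + 7 + 7 + 7 = 73 stones with no type reaching 8.
The next stone forces some type to 8, so 73 + 1 = 74.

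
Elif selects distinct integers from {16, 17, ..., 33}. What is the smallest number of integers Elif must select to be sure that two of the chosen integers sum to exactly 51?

Two chosen integers sum to 51 exactly when both halves of some pair {x, 51−x} with 18 ≤ x ≤ 51−x ≤ 33 are chosen — 8 such pairs.
The remaining 2 elements (those with no distinct partner in range) can never complete a 51-sum, so the worst case takes all of them and one from each pair: 2 + 8 = 10.
The 11th integer has to be the second member of some pair, so 10 + 1 = 11.

11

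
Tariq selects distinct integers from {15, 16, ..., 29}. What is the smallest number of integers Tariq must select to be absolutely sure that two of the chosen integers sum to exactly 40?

Two chosen integers sum to 40 exactly when both halves of some pair {x, 40−x} with 15 ≤ x ≤ 40−x ≤ 25 are chosen — 5 such pairs.
The remaining 5 elements (those with no distinct partner in range) can never complete a 40-sum, so the worst case takes all of them and one from each pair: 5 + 5 = 10.
By pigeonhole, the 11th integer has to be the second member of some pair, so 10 + 1 = 11.

11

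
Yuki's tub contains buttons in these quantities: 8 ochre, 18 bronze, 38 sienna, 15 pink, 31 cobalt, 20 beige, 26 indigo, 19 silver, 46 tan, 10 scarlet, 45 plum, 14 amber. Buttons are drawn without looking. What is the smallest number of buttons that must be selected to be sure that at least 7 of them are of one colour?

73

Pigeonhole: put each drawn button into a box by colour. The largest draw with every box below 7 takes min(count, 6) from each colour.
Σ min(cᵢ, 6) = 6 + 6 + 6 + 6 + 6 + 6 + 6 + 6 + 6 + 6 + 6 + 6 = 72.
Draw number 72 + 1 = 73 must push one box to 7.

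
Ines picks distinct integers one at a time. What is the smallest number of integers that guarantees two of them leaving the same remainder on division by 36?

37

The 36 residue classes mod 36 are the pigeonholes.
With 36 integers one could put 1 in each residue class and have no class reach 2.
The 37th integer pushes some class to 2, so 36·1 + 1 = 37.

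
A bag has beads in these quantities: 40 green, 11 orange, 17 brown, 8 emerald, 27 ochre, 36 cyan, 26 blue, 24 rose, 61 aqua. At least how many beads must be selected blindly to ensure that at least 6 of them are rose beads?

In the worst case for collecting rose beads, every non-rose bead comes out first.
There are 40 + 11 + 17 + 8 + 27 + 36 + 26 + 61 = 226 non-rose beads altogether.
After those, each further bead must be rose, so 226 + 6 = 232 draws guarantee 6 rose beads.

232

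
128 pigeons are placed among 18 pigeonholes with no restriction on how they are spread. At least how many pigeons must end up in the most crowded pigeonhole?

By the pigeonhole principle, the 18 pigeonholes are the holes and the 128 pigeons are the pigeons.
If every pigeonhole held at most 7 pigeons, the total would be at most 18 × 7 = 126, which is less than 128.
So some pigeonhole holds at least ⌈128/18⌉ = 8 pigeons.

8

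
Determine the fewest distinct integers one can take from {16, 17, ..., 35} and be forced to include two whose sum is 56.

14

A set avoiding the sum 56 can contain at most one of each pair {x, 56−x}, plus the 6 elements whose complement lies outside the range or equal to its own complement.
The integers 16, …, 28 (13 of them) are such a set: any two sum to at least 16+17 = 33 and at most 27+28 = 55 < 56.
By pigeonhole, any 14th integer completes one of the 7 pairs, so 14 choices force a sum of 56.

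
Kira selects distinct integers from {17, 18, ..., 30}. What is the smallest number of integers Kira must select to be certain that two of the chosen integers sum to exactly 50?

Group the elements by complementary pair {x, 50−x}: {20,30}, {21,29}, {22,28}, …, giving 5 two-element pairs; the single value 25 (it cannot pair with itself since the integers are distinct); and 3 integers whose partner 50−x falls outside [17,30].
Treating each of those 9 groups as a pigeonhole, one can pick one integer per group — 9 integers — with no two summing to 50.
The 10th integer lands in an occupied pair, forcing a sum of 50.

10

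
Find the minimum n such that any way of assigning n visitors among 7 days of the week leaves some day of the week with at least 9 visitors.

With 56 visitors one could put exactly 8 in each of the 7 days of the week, and no day of the week would reach 9.
One more visitor must land in a day of the week that already has 8, giving it 9.
So 7 × 8 + 1 = 57 visitors are required.

57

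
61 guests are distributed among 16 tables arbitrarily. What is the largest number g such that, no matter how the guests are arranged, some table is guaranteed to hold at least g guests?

4

Pigeonhole: the 16 tables are the holes and the 61 guests are the pigeons.
If every table held at most 3 guests, the total would be at most 16 × 3 = 48, which is less than 61.
So some table holds at least ⌈61/16⌉ = 4 guests.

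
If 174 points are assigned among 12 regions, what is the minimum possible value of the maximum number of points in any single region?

15

By pigeonhole, the 12 regions are the holes and the 174 points are the pigeons.
If every region held at most 14 points, the total would be at most 12 × 14 = 168, which is less than 174.
So some region holds at least ⌈174/12⌉ = 15 points.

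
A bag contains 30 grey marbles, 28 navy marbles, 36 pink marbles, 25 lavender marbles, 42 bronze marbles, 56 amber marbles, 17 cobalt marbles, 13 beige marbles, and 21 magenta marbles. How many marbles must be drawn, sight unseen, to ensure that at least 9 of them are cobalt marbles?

In the worst case for collecting cobalt marbles, every non-cobalt marble comes out first.
There are 30 + 28 + 36 + 25 + 42 + 56 + 13 + 21 = 251 non-cobalt marbles altogether.
After those, each further marble must be cobalt, so 251 + 9 = 260 draws guarantee 9 cobalt marbles.

260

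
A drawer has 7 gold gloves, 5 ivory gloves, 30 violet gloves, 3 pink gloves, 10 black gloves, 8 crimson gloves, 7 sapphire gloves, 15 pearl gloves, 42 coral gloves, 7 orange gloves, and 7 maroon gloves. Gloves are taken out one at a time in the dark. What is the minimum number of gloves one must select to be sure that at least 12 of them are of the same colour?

An adversary could hand out at most 11 gloves per colour (8 colours run out sooner): 7 + 5 + 11 + 3 + 10 + 8 + 7 + 11 + 11 + 7 + 7 = 87 gloves and still no colour has 12.
By pigeonhole, one more glove lands in a colour already at 11, so 88 draws are enough and 87 are not.

88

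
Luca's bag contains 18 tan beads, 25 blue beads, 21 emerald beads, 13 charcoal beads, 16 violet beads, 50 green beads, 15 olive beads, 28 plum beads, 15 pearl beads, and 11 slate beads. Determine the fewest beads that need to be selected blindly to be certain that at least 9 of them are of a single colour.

Pigeonhole: put each drawn bead into a box by colour. The largest draw with every box below 9 takes min(count, 8) from each colour.
Σ min(cᵢ, 8) = 8 + 8 + 8 + 8 + 8 + 8 + 8 + 8 + 8 + 8 = 80.
Draw number 80 + 1 = 81 must push one box to 9.

81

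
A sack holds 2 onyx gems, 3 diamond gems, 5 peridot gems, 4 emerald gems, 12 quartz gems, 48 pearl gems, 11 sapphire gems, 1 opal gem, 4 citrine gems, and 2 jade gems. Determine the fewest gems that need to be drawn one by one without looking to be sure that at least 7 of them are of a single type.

40

An adversary could hand out at most 6 gems per type (7 types run out sooner): 2 + 3 + 5 + 4 + 6 + 6 + 6 + 1 + 4 + 2 = 39 gems and still no type has 7.
By the pigeonhole principle, one more gem lands in a type already at 6, so 40 draws are enough and 39 are not.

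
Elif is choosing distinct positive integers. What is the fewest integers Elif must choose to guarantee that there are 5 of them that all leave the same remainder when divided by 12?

By pigeonhole, the 12 residue classes mod 12 are the pigeonholes.
With 48 integers one could put 4 in each residue class and have no class reach 5.
The 49th integer pushes some class to 5, so 12·4 + 1 = 49.

49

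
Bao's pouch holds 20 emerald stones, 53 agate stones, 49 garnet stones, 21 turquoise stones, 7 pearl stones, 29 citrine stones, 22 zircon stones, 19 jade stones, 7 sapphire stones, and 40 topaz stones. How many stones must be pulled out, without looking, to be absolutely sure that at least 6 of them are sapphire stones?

266

In the worst case for collecting sapphire stones, every non-sapphire stone comes out first.
There are 20 + 53 + 49 + 21 + 7 + 29 + 22 + 19 + 40 = 260 non-sapphire stones altogether.
After those, each further stone must be sapphire, so 260 + 6 = 266 draws guarantee 6 sapphire stones.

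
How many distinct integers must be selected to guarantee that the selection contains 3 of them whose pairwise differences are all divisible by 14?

Integers whose pairwise differences are multiples of 14 are exactly those sharing a remainder mod 14. The 14 residue classes mod 14 are the pigeonholes.
With 28 integers one could put 2 in each residue class and have no class reach 3.
The 29th integer pushes some class to 3, so 14·2 + 1 = 29.

29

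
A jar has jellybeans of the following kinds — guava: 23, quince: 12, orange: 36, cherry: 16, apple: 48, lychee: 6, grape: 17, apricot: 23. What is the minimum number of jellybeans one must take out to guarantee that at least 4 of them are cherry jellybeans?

In the worst case for collecting cherry jellybeans, every non-cherry jellybean comes out first.
There are 23 + 12 + 36 + 48 + 6 + 17 + 23 = 165 non-cherry jellybeans altogether.
After those, each further jellybean must be cherry, so 165 + 4 = 169 draws guarantee 4 cherry jellybeans.

169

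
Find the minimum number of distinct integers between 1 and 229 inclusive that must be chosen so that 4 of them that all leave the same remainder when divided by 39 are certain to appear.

118

By pigeonhole, the 39 residue classes mod 39 are the pigeonholes.
With 117 integers one could put 3 in each residue class and have no class reach 4.
The 118th integer pushes some class to 4, so 39·3 + 1 = 118.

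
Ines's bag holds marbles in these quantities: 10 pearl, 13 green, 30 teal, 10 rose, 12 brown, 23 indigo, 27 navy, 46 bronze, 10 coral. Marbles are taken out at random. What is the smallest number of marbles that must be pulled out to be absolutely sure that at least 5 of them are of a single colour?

Pigeonhole: put each drawn marble into a box by colour. The largest draw with every box below 5 takes min(count, 4) from each colour.
Σ min(cᵢ, 4) = 4 + 4 + 4 + 4 + 4 + 4 + 4 + 4 + 4 = 36.
Draw number 36 + 1 = 37 must push one box to 5.

37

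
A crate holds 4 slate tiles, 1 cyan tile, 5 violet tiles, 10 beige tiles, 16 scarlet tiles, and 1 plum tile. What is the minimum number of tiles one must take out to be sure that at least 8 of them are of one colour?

An adversary could hand out at most 7 tiles per colour (4 colours run out sooner): 4 + 1 + 5 + 7 + 7 + 1 = 25 tiles and still no colour has 8.
Pigeonhole: one more tile lands in a colour already at 7, so 26 draws are enough and 25 are not.

26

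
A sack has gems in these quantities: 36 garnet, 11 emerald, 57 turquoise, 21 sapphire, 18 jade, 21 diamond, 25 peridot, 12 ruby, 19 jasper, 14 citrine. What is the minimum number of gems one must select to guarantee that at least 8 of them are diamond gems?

221

In the worst case for collecting diamond gems, every non-diamond gem comes out first.
There are 36 + 11 + 57 + 21 + 18 + 25 + 12 + 19 + 14 = 213 non-diamond gems altogether.
After those, each further gem must be diamond, so 213 + 8 = 221 draws guarantee 8 diamond gems.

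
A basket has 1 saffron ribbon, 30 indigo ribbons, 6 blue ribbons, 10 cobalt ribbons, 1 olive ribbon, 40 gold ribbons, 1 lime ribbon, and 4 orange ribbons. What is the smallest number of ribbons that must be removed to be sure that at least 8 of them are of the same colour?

By the pigeonhole principle, the 8 colours are the holes; the ribbons drawn are the pigeons.
To avoid 8 of any one colour, the worst case takes at most 7 of each colour, or every ribbon of a colour that has fewer than 7.
That gives 1 + 7 + 6 + 7 + 1 + 7 + 1 + 4 = 34 ribbons with no colour reaching 8.
The next ribbon forces some colour to 8, so 34 + 1 = 35.

35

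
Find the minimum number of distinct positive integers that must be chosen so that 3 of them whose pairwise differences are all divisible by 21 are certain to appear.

Integers whose pairwise differences are multiples of 21 are exactly those sharing a remainder mod 21. The 21 residue classes mod 21 are the pigeonholes.
With 42 integers one could put 2 in each residue class and have no class reach 3.
The 43rd integer pushes some class to 3, so 21·2 + 1 = 43.

43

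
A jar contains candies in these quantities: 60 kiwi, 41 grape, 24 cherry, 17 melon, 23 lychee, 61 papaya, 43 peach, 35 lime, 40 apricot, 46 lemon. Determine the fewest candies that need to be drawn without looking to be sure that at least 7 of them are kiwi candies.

337

In the worst case for collecting kiwi candies, every non-kiwi candy comes out first.
There are 41 + 24 + 17 + 23 + 61 + 43 + 35 + 40 + 46 = 330 non-kiwi candies altogether.
After those, each further candy must be kiwi, so 330 + 7 = 337 draws guarantee 7 kiwi candies.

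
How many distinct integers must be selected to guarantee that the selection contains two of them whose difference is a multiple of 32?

33

Integers whose pairwise differences are multiples of 32 are exactly those sharing a remainder mod 32. By pigeonhole, the 32 residue classes mod 32 are the pigeonholes.
With 32 integers one could put 1 in each residue class and have no class reach 2.
The 33rd integer pushes some class to 2, so 32·1 + 1 = 33.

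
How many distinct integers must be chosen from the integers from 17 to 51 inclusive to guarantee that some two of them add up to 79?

24

A set avoiding the sum 79 can contain at most one of each pair {x, 79−x}, plus the 11 elements whose complement lies outside the range.
The integers 17, …, 39 (23 of them) are such a set: any two sum to at least 17+18 = 35 and at most 38+39 = 77 < 79.
By pigeonhole, any 24th integer completes one of the 12 pairs, so 24 choices force a sum of 79.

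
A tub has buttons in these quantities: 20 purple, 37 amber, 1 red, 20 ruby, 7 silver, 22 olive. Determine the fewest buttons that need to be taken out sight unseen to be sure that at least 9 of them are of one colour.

By the pigeonhole principle, put each drawn button into a box by colour. The largest draw with every box below 9 takes min(count, 8) from each colour; colours with fewer than 8 contribute all they have.
Σ min(cᵢ, 8) = 8 + 8 + 1 + 8 + 7 + 8 = 40.
Draw number 40 + 1 = 41 must push one box to 9.

41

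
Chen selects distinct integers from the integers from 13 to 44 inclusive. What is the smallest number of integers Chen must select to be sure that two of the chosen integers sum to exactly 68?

23

Two chosen integers sum to 68 exactly when both halves of some pair {x, 68−x} with 24 ≤ x ≤ 68−x ≤ 44 are chosen — 10 such pairs.
The remaining 12 elements (those with no distinct partner in range) can never complete a 68-sum, so the worst case takes all of them and one from each pair: 12 + 10 = 22.
Pigeonhole: the 23rd integer has to be the second member of some pair, so 22 + 1 = 23.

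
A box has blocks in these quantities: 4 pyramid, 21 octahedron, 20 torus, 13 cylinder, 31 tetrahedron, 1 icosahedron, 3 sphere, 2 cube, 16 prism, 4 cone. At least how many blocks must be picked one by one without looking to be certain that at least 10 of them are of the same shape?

By the pigeonhole principle, the 10 shapes are the holes; the blocks drawn are the pigeons.
To avoid 10 of any one shape, the worst case takes at most 9 of each shape, or every block of a shape that has fewer than 9.
That gives 4 + 9 + 9 + 9 + 9 + 1 + 3 + 2 + 9 + 4 = 59 blocks with no shape reaching 10.
The next block forces some shape to 10, so 59 + 1 = 60.

60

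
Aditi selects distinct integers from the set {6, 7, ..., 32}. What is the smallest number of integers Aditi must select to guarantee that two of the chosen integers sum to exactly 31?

Two chosen integers sum to 31 exactly when both halves of some pair {x, 31−x} with 6 ≤ x ≤ 31−x ≤ 25 are chosen — 10 such pairs.
The remaining 7 elements (those with no distinct partner in range) can never complete a 31-sum, so the worst case takes all of them and one from each pair: 7 + 10 = 17.
The 18th integer has to be the second member of some pair, so 17 + 1 = 18.

18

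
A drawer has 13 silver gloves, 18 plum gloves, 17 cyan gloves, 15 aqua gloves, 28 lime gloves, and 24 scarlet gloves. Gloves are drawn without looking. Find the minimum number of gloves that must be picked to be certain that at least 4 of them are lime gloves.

In the worst case for collecting lime gloves, every non-lime glove comes out first.
There are 13 + 18 + 17 + 15 + 24 = 87 non-lime gloves altogether.
After those, each further glove must be lime, so 87 + 4 = 91 draws guarantee 4 lime gloves.

91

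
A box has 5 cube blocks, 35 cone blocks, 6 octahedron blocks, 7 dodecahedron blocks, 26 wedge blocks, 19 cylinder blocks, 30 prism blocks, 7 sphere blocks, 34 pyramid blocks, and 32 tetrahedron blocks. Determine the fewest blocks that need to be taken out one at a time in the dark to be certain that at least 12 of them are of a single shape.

92

An adversary could hand out at most 11 blocks per shape (4 shapes run out sooner): 5 + 11 + 6 + 7 + 11 + 11 + 11 + 7 + 11 + 11 = 91 blocks and still no shape has 12.
One more block lands in a shape already at 11, so 92 draws are enough and 91 are not.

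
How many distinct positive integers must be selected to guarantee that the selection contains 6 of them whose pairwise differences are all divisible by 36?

Integers whose pairwise differences are multiples of 36 are exactly those sharing a remainder mod 36. Pigeonhole: the 36 residue classes mod 36 are the pigeonholes.
With 180 integers one could put 5 in each residue class and have no class reach 6.
The 181st integer pushes some class to 6, so 36·5 + 1 = 181.

181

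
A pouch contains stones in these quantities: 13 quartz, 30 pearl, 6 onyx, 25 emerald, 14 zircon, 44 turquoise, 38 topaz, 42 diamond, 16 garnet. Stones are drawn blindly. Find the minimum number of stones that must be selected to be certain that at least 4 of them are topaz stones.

In the worst case for collecting topaz stones, every non-topaz stone comes out first.
There are 13 + 30 + 6 + 25 + 14 + 44 + 42 + 16 = 190 non-topaz stones altogether.
After those, each further stone must be topaz, so 190 + 4 = 194 draws guarantee 4 topaz stones.

194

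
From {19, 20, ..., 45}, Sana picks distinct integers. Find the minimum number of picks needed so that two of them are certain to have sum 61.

A set avoiding the sum 61 can contain at most one of each pair {x, 61−x}, plus the 3 elements whose complement lies outside the range.
The integers 31, …, 45 (15 of them) are such a set: any two sum to at least 31+32 = 63 > 61.
Pigeonhole: any 16th integer completes one of the 12 pairs, so 16 choices force a sum of 61.

16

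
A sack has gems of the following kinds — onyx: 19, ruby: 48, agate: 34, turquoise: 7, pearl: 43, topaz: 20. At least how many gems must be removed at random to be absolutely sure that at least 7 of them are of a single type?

37

Put each drawn gem into a box by type. The largest draw with every box below 7 takes min(count, 6) from each type.
Σ min(cᵢ, 6) = 6 + 6 + 6 + 6 + 6 + 6 = 36.
Draw number 36 + 1 = 37 must push one box to 7.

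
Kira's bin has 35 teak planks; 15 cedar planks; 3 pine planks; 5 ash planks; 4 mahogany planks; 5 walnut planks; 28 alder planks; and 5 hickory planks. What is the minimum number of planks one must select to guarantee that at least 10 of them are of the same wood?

An adversary could hand out at most 9 planks per wood (5 woods run out sooner): 9 + 9 + 3 + 5 + 4 + 5 + 9 + 5 = 49 planks and still no wood has 10.
Pigeonhole: one more plank lands in a wood already at 9, so 50 draws are enough and 49 are not.

50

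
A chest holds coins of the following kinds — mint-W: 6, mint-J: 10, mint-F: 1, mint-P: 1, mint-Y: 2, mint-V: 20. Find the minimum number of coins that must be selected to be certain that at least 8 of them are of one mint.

25

Pigeonhole: the 6 mints are the holes; the coins drawn are the pigeons.
To avoid 8 of any one mint, the worst case takes at most 7 of each mint, or every coin of a mint that has fewer than 7.
That gives 6 + 7 + 1 + 1 + 2 + 7 = 24 coins with no mint reaching 8.
The next coin forces some mint to 8, so 24 + 1 = 25.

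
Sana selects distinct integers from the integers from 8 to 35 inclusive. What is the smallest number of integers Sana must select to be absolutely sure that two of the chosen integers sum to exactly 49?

Group the elements by complementary pair {x, 49−x}: {14,35}, {15,34}, {16,33}, …, giving 11 two-element pairs and 6 integers whose partner 49−x falls outside [8,35].
Treating each of those 17 groups as a pigeonhole, one can pick one integer per group — 17 integers — with no two summing to 49.
The 18th integer lands in an occupied pair, forcing a sum of 49.

18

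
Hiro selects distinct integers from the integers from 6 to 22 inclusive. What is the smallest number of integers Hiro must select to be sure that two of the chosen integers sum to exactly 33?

A set avoiding the sum 33 can contain at most one of each pair {x, 33−x}, plus the 5 elements whose complement lies outside the range.
The integers 6, …, 16 (11 of them) are such a set: any two sum to at least 6+7 = 13 and at most 15+16 = 31 < 33.
Any 12th integer completes one of the 6 pairs, so 12 choices force a sum of 33.

12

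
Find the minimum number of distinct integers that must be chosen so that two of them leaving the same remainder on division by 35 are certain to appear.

36

By the pigeonhole principle, the 35 residue classes mod 35 are the pigeonholes.
With 35 integers one could put 1 in each residue class and have no class reach 2.
The 36th integer pushes some class to 2, so 35·1 + 1 = 36.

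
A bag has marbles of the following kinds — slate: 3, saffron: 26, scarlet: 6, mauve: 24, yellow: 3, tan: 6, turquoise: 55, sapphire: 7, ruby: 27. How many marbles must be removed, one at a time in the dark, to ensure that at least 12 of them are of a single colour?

70

An adversary could hand out at most 11 marbles per colour (5 colours run out sooner): 3 + 11 + 6 + 11 + 3 + 6 + 11 + 7 + 11 = 69 marbles and still no colour has 12.
One more marble lands in a colour already at 11, so 70 draws are enough and 69 are not.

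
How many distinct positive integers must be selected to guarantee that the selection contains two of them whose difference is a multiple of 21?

22

Integers whose pairwise differences are multiples of 21 are exactly those sharing a remainder mod 21. The 21 residue classes mod 21 are the pigeonholes.
With 21 integers one could put 1 in each residue class and have no class reach 2.
The 22nd integer pushes some class to 2, so 21·1 + 1 = 22.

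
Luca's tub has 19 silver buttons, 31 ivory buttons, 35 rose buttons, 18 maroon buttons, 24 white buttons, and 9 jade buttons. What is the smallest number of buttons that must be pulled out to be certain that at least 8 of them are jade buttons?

135

In the worst case for collecting jade buttons, every non-jade button comes out first.
There are 19 + 31 + 35 + 18 + 24 = 127 non-jade buttons altogether.
After those, each further button must be jade, so 127 + 8 = 135 draws guarantee 8 jade buttons.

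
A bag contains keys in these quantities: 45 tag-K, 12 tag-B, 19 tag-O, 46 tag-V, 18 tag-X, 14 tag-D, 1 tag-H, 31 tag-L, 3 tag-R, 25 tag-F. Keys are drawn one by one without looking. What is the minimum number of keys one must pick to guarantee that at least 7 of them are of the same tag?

53

An adversary could hand out at most 6 keys per tag (tag-H, tag-R run out sooner): 6 + 6 + 6 + 6 + 6 + 6 + 1 + 6 + 3 + 6 = 52 keys and still no tag has 7.
By the pigeonhole principle, one more key lands in a tag already at 6, so 53 draws are enough and 52 are not.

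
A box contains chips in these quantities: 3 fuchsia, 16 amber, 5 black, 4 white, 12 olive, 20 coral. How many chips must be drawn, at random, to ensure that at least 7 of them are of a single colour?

31

By the pigeonhole principle, put each drawn chip into a box by colour. The largest draw with every box below 7 takes min(count, 6) from each colour; colours with fewer than 6 contribute all they have.
Σ min(cᵢ, 6) = 3 + 6 + 5 + 4 + 6 + 6 = 30.
Draw number 30 + 1 = 31 must push one box to 7.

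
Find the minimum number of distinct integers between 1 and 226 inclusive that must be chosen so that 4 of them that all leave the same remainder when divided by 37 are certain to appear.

By pigeonhole, the 37 residue classes mod 37 are the pigeonholes.
With 111 integers one could put 3 in each residue class and have no class reach 4.
The 112th integer pushes some class to 4, so 37·3 + 1 = 112.

112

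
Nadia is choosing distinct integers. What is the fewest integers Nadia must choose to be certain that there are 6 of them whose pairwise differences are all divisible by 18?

91

Integers whose pairwise differences are multiples of 18 are exactly those sharing a remainder mod 18. By pigeonhole, the 18 residue classes mod 18 are the pigeonholes.
With 90 integers one could put 5 in each residue class and have no class reach 6.
The 91st integer pushes some class to 6, so 18·5 + 1 = 91.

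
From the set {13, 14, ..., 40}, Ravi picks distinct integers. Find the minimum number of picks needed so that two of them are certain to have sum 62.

20

Two chosen integers sum to 62 exactly when both halves of some pair {x, 62−x} with 22 ≤ x ≤ 62−x ≤ 40 are chosen — 9 such pairs.
The remaining 10 elements (those with no distinct partner in range) can never complete a 62-sum, so the worst case takes all of them and one from each pair: 10 + 9 = 19.
The 20th integer has to be the second member of some pair, so 19 + 1 = 20.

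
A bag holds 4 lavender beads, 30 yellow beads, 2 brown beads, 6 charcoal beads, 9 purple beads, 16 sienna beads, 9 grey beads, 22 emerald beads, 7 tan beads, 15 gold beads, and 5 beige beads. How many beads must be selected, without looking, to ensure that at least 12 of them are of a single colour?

Put each drawn bead into a box by colour. The largest draw with every box below 12 takes min(count, 11) from each colour; colours with fewer than 11 contribute all they have.
Σ min(cᵢ, 11) = 4 + 11 + 2 + 6 + 9 + 11 + 9 + 11 + 7 + 11 + 5 = 86.
Draw number 86 + 1 = 87 must push one box to 12.

87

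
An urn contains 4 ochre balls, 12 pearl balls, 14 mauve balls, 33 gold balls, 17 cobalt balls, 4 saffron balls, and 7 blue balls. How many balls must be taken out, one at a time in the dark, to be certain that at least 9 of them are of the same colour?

An adversary could hand out at most 8 balls per colour (ochre, saffron, blue run out sooner): 4 + 8 + 8 + 8 + 8 + 4 + 7 = 47 balls and still no colour has 9.
One more ball lands in a colour already at 8, so 48 draws are enough and 47 are not.

48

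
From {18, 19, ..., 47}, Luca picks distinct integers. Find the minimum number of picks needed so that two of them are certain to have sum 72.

20

Two chosen integers sum to 72 exactly when both halves of some pair {x, 72−x} with 25 ≤ x ≤ 72−x ≤ 47 are chosen — 11 such pairs.
The remaining 8 elements (those with no distinct partner in range) can never complete a 72-sum, so the worst case takes all of them and one from each pair: 8 + 11 = 19.
The 20th integer has to be the second member of some pair, so 19 + 1 = 20.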